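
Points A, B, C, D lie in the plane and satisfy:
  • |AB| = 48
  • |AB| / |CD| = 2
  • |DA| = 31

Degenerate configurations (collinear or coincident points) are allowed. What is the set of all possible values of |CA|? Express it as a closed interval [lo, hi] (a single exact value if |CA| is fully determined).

|CA| ∈ [7, 55]  (≈ [7.0000, 55.0000])

|AB| ∈ {48}
|AD| ∈ {31}
|CD| ∈ {24}
|BD| ∈ [17, 79]
|AC| ∈ [7, 55]
|BC| ∈ [0, 103]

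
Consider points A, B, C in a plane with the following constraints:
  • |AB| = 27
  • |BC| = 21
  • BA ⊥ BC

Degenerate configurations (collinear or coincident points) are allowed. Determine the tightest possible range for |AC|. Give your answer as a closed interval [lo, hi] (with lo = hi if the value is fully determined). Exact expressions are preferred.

|AB| ∈ {27}
|BC| ∈ {21}
|AC| ∈ {3·√(130)}

|AC| = 3·√(130)  (≈ 34.2053)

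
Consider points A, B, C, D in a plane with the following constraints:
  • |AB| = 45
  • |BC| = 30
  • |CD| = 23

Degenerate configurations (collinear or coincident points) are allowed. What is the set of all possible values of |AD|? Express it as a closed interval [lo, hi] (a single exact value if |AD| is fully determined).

|AB| ∈ {45}
|BC| ∈ {30}
|CD| ∈ {23}
|AC| ∈ [15, 75]
|BD| ∈ [7, 53]
|AD| ∈ [0, 98]

|AD| ∈ [0, 98]  (≈ [0.0000, 98.0000])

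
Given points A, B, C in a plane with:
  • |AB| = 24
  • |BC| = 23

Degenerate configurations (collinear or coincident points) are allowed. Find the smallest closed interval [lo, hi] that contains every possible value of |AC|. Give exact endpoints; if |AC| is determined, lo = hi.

|AC| ∈ [1, 47]  (≈ [1.0000, 47.0000])

|AB| ∈ {24}
|BC| ∈ {23}
|AC| ∈ [1, 47]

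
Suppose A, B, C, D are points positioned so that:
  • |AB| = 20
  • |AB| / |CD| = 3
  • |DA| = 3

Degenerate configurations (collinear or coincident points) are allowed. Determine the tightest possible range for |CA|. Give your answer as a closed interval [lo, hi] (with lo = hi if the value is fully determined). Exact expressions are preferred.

|CA| ∈ [11/3, 29/3]  (≈ [3.6667, 9.6667])

|AB| ∈ {20}
|AD| ∈ {3}
|CD| ∈ {20/3}
|BD| ∈ [17, 23]
|AC| ∈ [11/3, 29/3]
|BC| ∈ [31/3, 89/3]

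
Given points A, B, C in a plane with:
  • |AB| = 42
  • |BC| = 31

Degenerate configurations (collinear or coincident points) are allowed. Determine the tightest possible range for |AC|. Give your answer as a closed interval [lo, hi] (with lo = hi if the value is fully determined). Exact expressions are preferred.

|AB| ∈ {42}
|BC| ∈ {31}
|AC| ∈ [11, 73]

|AC| ∈ [11, 73]  (≈ [11.0000, 73.0000])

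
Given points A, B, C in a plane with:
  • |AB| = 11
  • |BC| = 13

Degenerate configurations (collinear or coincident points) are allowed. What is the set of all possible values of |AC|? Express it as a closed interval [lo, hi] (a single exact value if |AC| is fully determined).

|AB| ∈ {11}
|BC| ∈ {13}
|AC| ∈ [2, 24]

|AC| ∈ [2, 24]  (≈ [2.0000, 24.0000])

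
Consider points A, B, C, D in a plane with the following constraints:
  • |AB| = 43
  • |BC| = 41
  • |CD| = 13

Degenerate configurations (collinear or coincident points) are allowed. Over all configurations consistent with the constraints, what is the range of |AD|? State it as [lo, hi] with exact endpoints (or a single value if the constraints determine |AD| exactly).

|AD| ∈ [0, 97]  (≈ [0.0000, 97.0000])

|AB| ∈ {43}
|BC| ∈ {41}
|CD| ∈ {13}
|AC| ∈ [2, 84]
|BD| ∈ [28, 54]
|AD| ∈ [0, 97]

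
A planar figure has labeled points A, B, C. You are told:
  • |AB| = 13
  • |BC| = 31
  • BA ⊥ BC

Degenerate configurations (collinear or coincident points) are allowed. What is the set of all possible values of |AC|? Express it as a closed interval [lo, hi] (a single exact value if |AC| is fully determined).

|AB| ∈ {13}
|BC| ∈ {31}
|AC| ∈ {√(1130)}

|AC| = √(1130)  (≈ 33.6155)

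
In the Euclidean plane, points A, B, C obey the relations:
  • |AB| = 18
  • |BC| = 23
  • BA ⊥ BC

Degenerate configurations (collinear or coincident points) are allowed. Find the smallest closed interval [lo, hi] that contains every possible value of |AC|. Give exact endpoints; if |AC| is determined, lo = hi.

|AB| ∈ {18}
|BC| ∈ {23}
|AC| ∈ {√(853)}

|AC| = √(853)  (≈ 29.2062)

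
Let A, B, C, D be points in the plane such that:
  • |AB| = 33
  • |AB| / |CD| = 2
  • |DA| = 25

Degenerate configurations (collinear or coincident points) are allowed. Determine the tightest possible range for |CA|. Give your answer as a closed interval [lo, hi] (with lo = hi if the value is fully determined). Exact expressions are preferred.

|CA| ∈ [17/2, 83/2]  (≈ [8.5000, 41.5000])

|AB| ∈ {33}
|AD| ∈ {25}
|CD| ∈ {33/2}
|BD| ∈ [8, 58]
|AC| ∈ [17/2, 83/2]
|BC| ∈ [0, 149/2]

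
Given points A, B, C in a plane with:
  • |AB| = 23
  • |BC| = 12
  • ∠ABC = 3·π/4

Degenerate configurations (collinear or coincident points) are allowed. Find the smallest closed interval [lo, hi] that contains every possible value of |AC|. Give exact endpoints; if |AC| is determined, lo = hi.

|AB| ∈ {23}
|BC| ∈ {12}
|AC| ∈ {√(276·√(2) + 673)}

|AC| = √(276·√(2) + 673)  (≈ 32.6086)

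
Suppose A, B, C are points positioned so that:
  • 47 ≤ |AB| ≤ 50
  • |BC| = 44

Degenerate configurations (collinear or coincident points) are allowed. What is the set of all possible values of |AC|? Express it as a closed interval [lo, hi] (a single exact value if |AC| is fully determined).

|AC| ∈ [3, 94]  (≈ [3.0000, 94.0000])

|AB| ∈ [47, 50]
|BC| ∈ {44}
|AC| ∈ [3, 94]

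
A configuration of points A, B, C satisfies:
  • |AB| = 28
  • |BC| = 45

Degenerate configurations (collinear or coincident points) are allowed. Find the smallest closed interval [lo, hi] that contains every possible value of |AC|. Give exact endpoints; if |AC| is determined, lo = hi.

|AB| ∈ {28}
|BC| ∈ {45}
|AC| ∈ [17, 73]

|AC| ∈ [17, 73]  (≈ [17.0000, 73.0000])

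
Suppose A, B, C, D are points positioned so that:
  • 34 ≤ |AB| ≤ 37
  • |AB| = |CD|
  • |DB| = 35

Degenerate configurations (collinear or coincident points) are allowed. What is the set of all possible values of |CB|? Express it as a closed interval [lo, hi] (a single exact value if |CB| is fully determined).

|CB| ∈ [0, 72]  (≈ [0.0000, 72.0000])

|AB| ∈ [34, 37]
|BD| ∈ {35}
|CD| ∈ [34, 37]
|AD| ∈ [0, 72]
|BC| ∈ [0, 72]
|AC| ∈ [0, 109]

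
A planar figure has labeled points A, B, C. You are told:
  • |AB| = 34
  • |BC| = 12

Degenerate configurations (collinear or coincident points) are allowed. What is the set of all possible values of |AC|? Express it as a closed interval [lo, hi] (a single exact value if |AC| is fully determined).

|AC| ∈ [22, 46]  (≈ [22.0000, 46.0000])

|AB| ∈ {34}
|BC| ∈ {12}
|AC| ∈ [22, 46]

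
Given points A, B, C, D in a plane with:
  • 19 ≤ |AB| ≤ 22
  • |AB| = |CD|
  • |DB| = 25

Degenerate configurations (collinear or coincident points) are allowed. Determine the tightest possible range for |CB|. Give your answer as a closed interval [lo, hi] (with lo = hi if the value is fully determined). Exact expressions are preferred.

|AB| ∈ [19, 22]
|BD| ∈ {25}
|CD| ∈ [19, 22]
|AD| ∈ [3, 47]
|BC| ∈ [3, 47]
|AC| ∈ [0, 69]

|CB| ∈ [3, 47]  (≈ [3.0000, 47.0000])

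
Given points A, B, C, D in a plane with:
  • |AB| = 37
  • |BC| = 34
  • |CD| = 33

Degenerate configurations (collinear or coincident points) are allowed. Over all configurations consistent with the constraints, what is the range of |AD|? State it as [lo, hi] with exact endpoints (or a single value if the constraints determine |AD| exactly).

|AD| ∈ [0, 104]  (≈ [0.0000, 104.0000])

|AB| ∈ {37}
|BC| ∈ {34}
|CD| ∈ {33}
|AC| ∈ [3, 71]
|BD| ∈ [1, 67]
|AD| ∈ [0, 104]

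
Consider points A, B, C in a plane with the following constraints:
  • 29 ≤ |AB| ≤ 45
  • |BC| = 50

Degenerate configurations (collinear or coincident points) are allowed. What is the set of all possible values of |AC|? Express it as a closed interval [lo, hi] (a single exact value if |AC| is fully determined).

|AC| ∈ [5, 95]  (≈ [5.0000, 95.0000])

|AB| ∈ [29, 45]
|BC| ∈ {50}
|AC| ∈ [5, 95]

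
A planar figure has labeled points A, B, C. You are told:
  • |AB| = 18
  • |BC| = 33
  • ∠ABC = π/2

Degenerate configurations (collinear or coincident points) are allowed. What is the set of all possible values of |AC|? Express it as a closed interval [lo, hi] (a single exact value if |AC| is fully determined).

|AB| ∈ {18}
|BC| ∈ {33}
|AC| ∈ {3·√(157)}

|AC| = 3·√(157)  (≈ 37.5899)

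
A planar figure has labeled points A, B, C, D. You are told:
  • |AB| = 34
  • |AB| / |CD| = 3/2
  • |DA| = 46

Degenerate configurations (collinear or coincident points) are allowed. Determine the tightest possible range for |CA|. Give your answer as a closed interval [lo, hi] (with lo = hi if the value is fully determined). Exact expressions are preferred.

|AB| ∈ {34}
|AD| ∈ {46}
|CD| ∈ {68/3}
|BD| ∈ [12, 80]
|AC| ∈ [70/3, 206/3]
|BC| ∈ [0, 308/3]

|CA| ∈ [70/3, 206/3]  (≈ [23.3333, 68.6667])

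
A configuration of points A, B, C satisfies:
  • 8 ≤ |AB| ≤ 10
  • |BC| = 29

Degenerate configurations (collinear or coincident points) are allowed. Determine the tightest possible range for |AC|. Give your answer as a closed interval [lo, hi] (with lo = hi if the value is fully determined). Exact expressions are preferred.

|AC| ∈ [19, 39]  (≈ [19.0000, 39.0000])

|AB| ∈ [8, 10]
|BC| ∈ {29}
|AC| ∈ [19, 39]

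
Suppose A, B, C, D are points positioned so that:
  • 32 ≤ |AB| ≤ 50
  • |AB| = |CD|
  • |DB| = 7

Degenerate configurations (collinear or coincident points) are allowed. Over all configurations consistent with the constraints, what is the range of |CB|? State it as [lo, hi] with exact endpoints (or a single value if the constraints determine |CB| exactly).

|AB| ∈ [32, 50]
|BD| ∈ {7}
|CD| ∈ [32, 50]
|AD| ∈ [25, 57]
|BC| ∈ [25, 57]
|AC| ∈ [0, 107]

|CB| ∈ [25, 57]  (≈ [25.0000, 57.0000])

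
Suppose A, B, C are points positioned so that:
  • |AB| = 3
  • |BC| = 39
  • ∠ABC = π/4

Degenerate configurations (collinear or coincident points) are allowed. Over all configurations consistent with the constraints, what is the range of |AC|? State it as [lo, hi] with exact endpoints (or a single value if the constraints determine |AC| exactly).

|AB| ∈ {3}
|BC| ∈ {39}
|AC| ∈ {3·√(170 - 13·√(2))}

|AC| = 3·√(170 - 13·√(2))  (≈ 36.9396)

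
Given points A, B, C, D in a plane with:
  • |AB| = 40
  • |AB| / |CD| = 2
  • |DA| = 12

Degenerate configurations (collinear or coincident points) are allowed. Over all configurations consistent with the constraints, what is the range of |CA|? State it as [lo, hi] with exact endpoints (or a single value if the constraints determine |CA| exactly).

|CA| ∈ [8, 32]  (≈ [8.0000, 32.0000])

|AB| ∈ {40}
|AD| ∈ {12}
|CD| ∈ {20}
|BD| ∈ [28, 52]
|AC| ∈ [8, 32]
|BC| ∈ [8, 72]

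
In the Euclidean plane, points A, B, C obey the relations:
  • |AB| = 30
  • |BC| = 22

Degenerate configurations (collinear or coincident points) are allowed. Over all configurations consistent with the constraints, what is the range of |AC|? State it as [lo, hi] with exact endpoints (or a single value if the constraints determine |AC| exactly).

|AC| ∈ [8, 52]  (≈ [8.0000, 52.0000])

|AB| ∈ {30}
|BC| ∈ {22}
|AC| ∈ [8, 52]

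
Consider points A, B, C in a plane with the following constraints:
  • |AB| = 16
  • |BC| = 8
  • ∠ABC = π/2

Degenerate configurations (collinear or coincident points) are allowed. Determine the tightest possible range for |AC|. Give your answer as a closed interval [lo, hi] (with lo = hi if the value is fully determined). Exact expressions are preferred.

|AB| ∈ {16}
|BC| ∈ {8}
|AC| ∈ {8·√(5)}

|AC| = 8·√(5)  (≈ 17.8885)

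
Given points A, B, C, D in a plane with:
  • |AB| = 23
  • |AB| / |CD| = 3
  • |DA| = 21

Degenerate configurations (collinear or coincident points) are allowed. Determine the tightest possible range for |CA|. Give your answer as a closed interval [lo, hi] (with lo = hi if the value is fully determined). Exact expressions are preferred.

|CA| ∈ [40/3, 86/3]  (≈ [13.3333, 28.6667])

|AB| ∈ {23}
|AD| ∈ {21}
|CD| ∈ {23/3}
|BD| ∈ [2, 44]
|AC| ∈ [40/3, 86/3]
|BC| ∈ [0, 155/3]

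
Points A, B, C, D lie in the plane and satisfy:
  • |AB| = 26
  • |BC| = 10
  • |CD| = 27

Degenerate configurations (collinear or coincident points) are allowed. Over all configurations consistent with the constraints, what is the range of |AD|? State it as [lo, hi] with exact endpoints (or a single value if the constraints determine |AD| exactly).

|AB| ∈ {26}
|BC| ∈ {10}
|CD| ∈ {27}
|AC| ∈ [16, 36]
|BD| ∈ [17, 37]
|AD| ∈ [0, 63]

|AD| ∈ [0, 63]  (≈ [0.0000, 63.0000])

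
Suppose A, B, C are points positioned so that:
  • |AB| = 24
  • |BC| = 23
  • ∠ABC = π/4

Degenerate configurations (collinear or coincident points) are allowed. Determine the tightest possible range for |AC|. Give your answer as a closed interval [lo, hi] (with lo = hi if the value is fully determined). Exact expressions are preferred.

|AC| = √(1105 - 552·√(2))  (≈ 18.0098)

|AB| ∈ {24}
|BC| ∈ {23}
|AC| ∈ {√(1105 - 552·√(2))}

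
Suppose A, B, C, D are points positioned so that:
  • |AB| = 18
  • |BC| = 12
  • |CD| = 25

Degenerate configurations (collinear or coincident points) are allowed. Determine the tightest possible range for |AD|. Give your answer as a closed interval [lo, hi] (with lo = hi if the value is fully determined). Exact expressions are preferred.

|AB| ∈ {18}
|BC| ∈ {12}
|CD| ∈ {25}
|AC| ∈ [6, 30]
|BD| ∈ [13, 37]
|AD| ∈ [0, 55]

|AD| ∈ [0, 55]  (≈ [0.0000, 55.0000])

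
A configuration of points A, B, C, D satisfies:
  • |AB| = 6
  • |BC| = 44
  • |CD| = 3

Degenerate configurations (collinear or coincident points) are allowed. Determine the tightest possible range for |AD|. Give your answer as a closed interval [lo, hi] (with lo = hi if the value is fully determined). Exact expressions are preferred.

|AB| ∈ {6}
|BC| ∈ {44}
|CD| ∈ {3}
|AC| ∈ [38, 50]
|BD| ∈ [41, 47]
|AD| ∈ [35, 53]

|AD| ∈ [35, 53]  (≈ [35.0000, 53.0000])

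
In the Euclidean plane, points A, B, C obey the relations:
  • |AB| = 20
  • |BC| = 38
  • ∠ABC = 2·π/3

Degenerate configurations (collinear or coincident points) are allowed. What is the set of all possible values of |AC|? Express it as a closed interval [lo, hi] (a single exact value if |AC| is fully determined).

|AB| ∈ {20}
|BC| ∈ {38}
|AC| ∈ {2·√(651)}

|AC| = 2·√(651)  (≈ 51.0294)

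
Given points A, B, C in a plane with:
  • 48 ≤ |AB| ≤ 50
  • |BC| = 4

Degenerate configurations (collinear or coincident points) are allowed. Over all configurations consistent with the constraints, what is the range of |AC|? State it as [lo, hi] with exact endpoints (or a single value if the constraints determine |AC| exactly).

|AC| ∈ [44, 54]  (≈ [44.0000, 54.0000])

|AB| ∈ [48, 50]
|BC| ∈ {4}
|AC| ∈ [44, 54]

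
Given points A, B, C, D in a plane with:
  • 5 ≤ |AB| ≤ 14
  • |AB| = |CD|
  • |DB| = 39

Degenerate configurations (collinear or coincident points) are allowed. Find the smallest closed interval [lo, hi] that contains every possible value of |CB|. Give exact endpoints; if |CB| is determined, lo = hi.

|CB| ∈ [25, 53]  (≈ [25.0000, 53.0000])

|AB| ∈ [5, 14]
|BD| ∈ {39}
|CD| ∈ [5, 14]
|AD| ∈ [25, 53]
|BC| ∈ [25, 53]
|AC| ∈ [11, 67]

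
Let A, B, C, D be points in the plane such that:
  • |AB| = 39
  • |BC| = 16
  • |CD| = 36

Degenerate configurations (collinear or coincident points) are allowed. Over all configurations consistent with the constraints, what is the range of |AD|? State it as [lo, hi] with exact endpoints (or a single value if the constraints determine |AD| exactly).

|AD| ∈ [0, 91]  (≈ [0.0000, 91.0000])

|AB| ∈ {39}
|BC| ∈ {16}
|CD| ∈ {36}
|AC| ∈ [23, 55]
|BD| ∈ [20, 52]
|AD| ∈ [0, 91]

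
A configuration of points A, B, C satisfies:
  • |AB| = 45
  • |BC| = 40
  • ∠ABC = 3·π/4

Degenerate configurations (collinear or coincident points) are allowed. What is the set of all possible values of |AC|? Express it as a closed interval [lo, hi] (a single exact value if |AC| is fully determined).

|AB| ∈ {45}
|BC| ∈ {40}
|AC| ∈ {5·√(72·√(2) + 145)}

|AC| = 5·√(72·√(2) + 145)  (≈ 78.5531)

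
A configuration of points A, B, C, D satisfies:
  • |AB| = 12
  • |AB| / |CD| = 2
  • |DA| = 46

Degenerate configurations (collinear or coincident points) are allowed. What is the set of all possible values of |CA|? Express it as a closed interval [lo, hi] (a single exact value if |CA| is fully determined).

|AB| ∈ {12}
|AD| ∈ {46}
|CD| ∈ {6}
|BD| ∈ [34, 58]
|AC| ∈ [40, 52]
|BC| ∈ [28, 64]

|CA| ∈ [40, 52]  (≈ [40.0000, 52.0000])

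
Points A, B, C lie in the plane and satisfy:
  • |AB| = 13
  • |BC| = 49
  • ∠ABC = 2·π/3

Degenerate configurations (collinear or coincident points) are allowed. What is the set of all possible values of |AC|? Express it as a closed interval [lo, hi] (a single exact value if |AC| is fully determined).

|AB| ∈ {13}
|BC| ∈ {49}
|AC| ∈ {√(3207)}

|AC| = √(3207)  (≈ 56.6304)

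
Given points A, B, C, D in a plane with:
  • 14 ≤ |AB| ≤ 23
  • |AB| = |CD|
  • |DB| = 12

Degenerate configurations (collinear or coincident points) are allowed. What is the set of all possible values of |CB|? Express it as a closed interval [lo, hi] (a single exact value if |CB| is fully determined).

|AB| ∈ [14, 23]
|BD| ∈ {12}
|CD| ∈ [14, 23]
|AD| ∈ [2, 35]
|BC| ∈ [2, 35]
|AC| ∈ [0, 58]

|CB| ∈ [2, 35]  (≈ [2.0000, 35.0000])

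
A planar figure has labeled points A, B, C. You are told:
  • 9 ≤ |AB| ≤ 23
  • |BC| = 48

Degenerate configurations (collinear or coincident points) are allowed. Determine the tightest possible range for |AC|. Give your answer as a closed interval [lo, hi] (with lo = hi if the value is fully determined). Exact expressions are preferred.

|AB| ∈ [9, 23]
|BC| ∈ {48}
|AC| ∈ [25, 71]

|AC| ∈ [25, 71]  (≈ [25.0000, 71.0000])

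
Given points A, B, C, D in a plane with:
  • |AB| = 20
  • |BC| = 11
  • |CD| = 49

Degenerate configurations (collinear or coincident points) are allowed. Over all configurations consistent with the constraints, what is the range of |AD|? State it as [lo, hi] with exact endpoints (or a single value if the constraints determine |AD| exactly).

|AD| ∈ [18, 80]  (≈ [18.0000, 80.0000])

|AB| ∈ {20}
|BC| ∈ {11}
|CD| ∈ {49}
|AC| ∈ [9, 31]
|BD| ∈ [38, 60]
|AD| ∈ [18, 80]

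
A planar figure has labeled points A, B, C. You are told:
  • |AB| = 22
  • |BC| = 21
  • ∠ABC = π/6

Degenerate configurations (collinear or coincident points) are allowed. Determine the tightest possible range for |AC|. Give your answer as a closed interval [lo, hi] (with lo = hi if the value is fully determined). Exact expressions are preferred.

|AC| = √(925 - 462·√(3))  (≈ 11.1711)

|AB| ∈ {22}
|BC| ∈ {21}
|AC| ∈ {√(925 - 462·√(3))}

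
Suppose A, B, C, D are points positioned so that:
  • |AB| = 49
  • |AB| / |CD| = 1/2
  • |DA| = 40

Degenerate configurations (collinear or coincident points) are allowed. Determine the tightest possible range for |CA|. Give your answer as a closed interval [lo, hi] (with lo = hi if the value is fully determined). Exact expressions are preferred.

|CA| ∈ [58, 138]  (≈ [58.0000, 138.0000])

|AB| ∈ {49}
|AD| ∈ {40}
|CD| ∈ {98}
|BD| ∈ [9, 89]
|AC| ∈ [58, 138]
|BC| ∈ [9, 187]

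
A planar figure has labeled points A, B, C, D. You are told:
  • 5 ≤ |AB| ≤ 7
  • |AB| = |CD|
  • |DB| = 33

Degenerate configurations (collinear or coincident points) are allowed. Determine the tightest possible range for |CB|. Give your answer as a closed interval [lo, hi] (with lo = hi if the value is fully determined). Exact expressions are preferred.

|AB| ∈ [5, 7]
|BD| ∈ {33}
|CD| ∈ [5, 7]
|AD| ∈ [26, 40]
|BC| ∈ [26, 40]
|AC| ∈ [19, 47]

|CB| ∈ [26, 40]  (≈ [26.0000, 40.0000])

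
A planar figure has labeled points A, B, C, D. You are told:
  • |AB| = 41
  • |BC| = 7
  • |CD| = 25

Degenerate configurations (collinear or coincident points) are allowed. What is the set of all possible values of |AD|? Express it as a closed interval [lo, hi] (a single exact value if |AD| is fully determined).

|AB| ∈ {41}
|BC| ∈ {7}
|CD| ∈ {25}
|AC| ∈ [34, 48]
|BD| ∈ [18, 32]
|AD| ∈ [9, 73]

|AD| ∈ [9, 73]  (≈ [9.0000, 73.0000])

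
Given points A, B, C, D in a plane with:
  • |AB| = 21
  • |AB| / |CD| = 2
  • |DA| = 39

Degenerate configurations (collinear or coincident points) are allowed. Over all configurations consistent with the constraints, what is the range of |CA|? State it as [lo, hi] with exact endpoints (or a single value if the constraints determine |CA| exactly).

|AB| ∈ {21}
|AD| ∈ {39}
|CD| ∈ {21/2}
|BD| ∈ [18, 60]
|AC| ∈ [57/2, 99/2]
|BC| ∈ [15/2, 141/2]

|CA| ∈ [57/2, 99/2]  (≈ [28.5000, 49.5000])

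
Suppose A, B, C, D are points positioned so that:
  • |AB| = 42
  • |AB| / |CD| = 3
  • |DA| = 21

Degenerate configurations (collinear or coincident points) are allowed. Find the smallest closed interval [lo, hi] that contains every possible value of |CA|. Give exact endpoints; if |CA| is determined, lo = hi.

|AB| ∈ {42}
|AD| ∈ {21}
|CD| ∈ {14}
|BD| ∈ [21, 63]
|AC| ∈ [7, 35]
|BC| ∈ [7, 77]

|CA| ∈ [7, 35]  (≈ [7.0000, 35.0000])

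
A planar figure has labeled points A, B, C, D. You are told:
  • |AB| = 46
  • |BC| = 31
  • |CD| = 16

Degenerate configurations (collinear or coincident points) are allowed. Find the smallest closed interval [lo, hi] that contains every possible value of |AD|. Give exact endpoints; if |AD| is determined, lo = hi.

|AB| ∈ {46}
|BC| ∈ {31}
|CD| ∈ {16}
|AC| ∈ [15, 77]
|BD| ∈ [15, 47]
|AD| ∈ [0, 93]

|AD| ∈ [0, 93]  (≈ [0.0000, 93.0000])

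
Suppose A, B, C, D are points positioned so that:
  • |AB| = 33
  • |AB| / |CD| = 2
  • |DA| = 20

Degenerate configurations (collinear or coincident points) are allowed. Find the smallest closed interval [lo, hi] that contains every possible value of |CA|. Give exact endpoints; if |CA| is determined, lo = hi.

|CA| ∈ [7/2, 73/2]  (≈ [3.5000, 36.5000])

|AB| ∈ {33}
|AD| ∈ {20}
|CD| ∈ {33/2}
|BD| ∈ [13, 53]
|AC| ∈ [7/2, 73/2]
|BC| ∈ [0, 139/2]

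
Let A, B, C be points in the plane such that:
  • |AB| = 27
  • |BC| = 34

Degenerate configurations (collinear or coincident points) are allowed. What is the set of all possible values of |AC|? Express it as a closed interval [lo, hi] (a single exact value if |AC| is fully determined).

|AB| ∈ {27}
|BC| ∈ {34}
|AC| ∈ [7, 61]

|AC| ∈ [7, 61]  (≈ [7.0000, 61.0000])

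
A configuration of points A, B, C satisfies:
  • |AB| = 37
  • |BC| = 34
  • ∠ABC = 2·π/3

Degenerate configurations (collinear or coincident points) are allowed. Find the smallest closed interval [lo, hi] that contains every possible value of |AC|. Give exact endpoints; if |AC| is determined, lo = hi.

|AC| = √(3783)  (≈ 61.5061)

|AB| ∈ {37}
|BC| ∈ {34}
|AC| ∈ {√(3783)}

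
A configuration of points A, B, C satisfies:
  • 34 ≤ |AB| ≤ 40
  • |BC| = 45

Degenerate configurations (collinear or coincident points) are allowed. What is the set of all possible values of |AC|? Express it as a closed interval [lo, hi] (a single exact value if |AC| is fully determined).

|AC| ∈ [5, 85]  (≈ [5.0000, 85.0000])

|AB| ∈ [34, 40]
|BC| ∈ {45}
|AC| ∈ [5, 85]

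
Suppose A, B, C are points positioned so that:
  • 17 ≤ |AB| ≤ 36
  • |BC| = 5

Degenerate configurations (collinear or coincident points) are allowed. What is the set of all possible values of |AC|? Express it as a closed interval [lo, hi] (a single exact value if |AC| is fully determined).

|AC| ∈ [12, 41]  (≈ [12.0000, 41.0000])

|AB| ∈ [17, 36]
|BC| ∈ {5}
|AC| ∈ [12, 41]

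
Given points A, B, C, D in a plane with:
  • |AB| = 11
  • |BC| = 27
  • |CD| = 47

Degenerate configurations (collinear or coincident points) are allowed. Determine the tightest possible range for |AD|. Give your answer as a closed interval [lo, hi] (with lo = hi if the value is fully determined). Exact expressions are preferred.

|AD| ∈ [9, 85]  (≈ [9.0000, 85.0000])

|AB| ∈ {11}
|BC| ∈ {27}
|CD| ∈ {47}
|AC| ∈ [16, 38]
|BD| ∈ [20, 74]
|AD| ∈ [9, 85]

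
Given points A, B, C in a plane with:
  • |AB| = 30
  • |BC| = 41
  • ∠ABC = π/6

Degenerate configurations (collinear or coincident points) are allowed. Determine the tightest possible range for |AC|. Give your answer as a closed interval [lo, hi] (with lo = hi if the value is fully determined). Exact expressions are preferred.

|AB| ∈ {30}
|BC| ∈ {41}
|AC| ∈ {√(2581 - 1230·√(3))}

|AC| = √(2581 - 1230·√(3))  (≈ 21.2268)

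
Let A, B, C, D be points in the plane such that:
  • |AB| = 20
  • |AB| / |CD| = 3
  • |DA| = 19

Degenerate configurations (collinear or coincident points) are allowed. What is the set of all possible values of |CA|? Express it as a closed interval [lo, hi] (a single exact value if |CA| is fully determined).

|AB| ∈ {20}
|AD| ∈ {19}
|CD| ∈ {20/3}
|BD| ∈ [1, 39]
|AC| ∈ [37/3, 77/3]
|BC| ∈ [0, 137/3]

|CA| ∈ [37/3, 77/3]  (≈ [12.3333, 25.6667])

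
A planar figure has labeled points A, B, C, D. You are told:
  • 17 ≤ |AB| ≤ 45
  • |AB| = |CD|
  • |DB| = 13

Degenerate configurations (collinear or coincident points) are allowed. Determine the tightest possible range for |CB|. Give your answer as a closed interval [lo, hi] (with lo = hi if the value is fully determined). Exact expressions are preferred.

|AB| ∈ [17, 45]
|BD| ∈ {13}
|CD| ∈ [17, 45]
|AD| ∈ [4, 58]
|BC| ∈ [4, 58]
|AC| ∈ [0, 103]

|CB| ∈ [4, 58]  (≈ [4.0000, 58.0000])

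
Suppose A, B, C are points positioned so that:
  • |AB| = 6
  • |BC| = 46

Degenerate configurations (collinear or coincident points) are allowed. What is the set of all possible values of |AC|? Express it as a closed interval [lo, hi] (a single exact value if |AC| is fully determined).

|AB| ∈ {6}
|BC| ∈ {46}
|AC| ∈ [40, 52]

|AC| ∈ [40, 52]  (≈ [40.0000, 52.0000])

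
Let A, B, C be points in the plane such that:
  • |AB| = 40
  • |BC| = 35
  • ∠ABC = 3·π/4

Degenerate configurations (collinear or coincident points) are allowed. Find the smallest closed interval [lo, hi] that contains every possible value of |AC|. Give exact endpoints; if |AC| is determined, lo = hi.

|AC| = 5·√(56·√(2) + 113)  (≈ 69.3174)

|AB| ∈ {40}
|BC| ∈ {35}
|AC| ∈ {5·√(56·√(2) + 113)}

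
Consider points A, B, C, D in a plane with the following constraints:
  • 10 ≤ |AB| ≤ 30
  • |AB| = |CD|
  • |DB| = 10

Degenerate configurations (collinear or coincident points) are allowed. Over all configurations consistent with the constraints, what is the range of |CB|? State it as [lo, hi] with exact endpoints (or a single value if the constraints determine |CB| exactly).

|AB| ∈ [10, 30]
|BD| ∈ {10}
|CD| ∈ [10, 30]
|AD| ∈ [0, 40]
|BC| ∈ [0, 40]
|AC| ∈ [0, 70]

|CB| ∈ [0, 40]  (≈ [0.0000, 40.0000])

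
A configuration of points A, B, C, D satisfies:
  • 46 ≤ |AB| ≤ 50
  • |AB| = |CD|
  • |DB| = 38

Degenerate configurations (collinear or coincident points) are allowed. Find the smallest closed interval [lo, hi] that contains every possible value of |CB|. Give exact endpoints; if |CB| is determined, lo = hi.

|CB| ∈ [8, 88]  (≈ [8.0000, 88.0000])

|AB| ∈ [46, 50]
|BD| ∈ {38}
|CD| ∈ [46, 50]
|AD| ∈ [8, 88]
|BC| ∈ [8, 88]
|AC| ∈ [0, 138]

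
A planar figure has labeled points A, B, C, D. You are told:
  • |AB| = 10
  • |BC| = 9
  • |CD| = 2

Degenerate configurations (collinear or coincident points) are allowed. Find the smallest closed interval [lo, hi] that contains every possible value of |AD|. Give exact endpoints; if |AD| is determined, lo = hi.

|AD| ∈ [0, 21]  (≈ [0.0000, 21.0000])

|AB| ∈ {10}
|BC| ∈ {9}
|CD| ∈ {2}
|AC| ∈ [1, 19]
|BD| ∈ [7, 11]
|AD| ∈ [0, 21]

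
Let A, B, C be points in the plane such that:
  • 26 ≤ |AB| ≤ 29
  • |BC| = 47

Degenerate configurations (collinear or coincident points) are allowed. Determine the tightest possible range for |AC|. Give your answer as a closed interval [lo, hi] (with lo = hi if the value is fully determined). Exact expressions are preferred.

|AC| ∈ [18, 76]  (≈ [18.0000, 76.0000])

|AB| ∈ [26, 29]
|BC| ∈ {47}
|AC| ∈ [18, 76]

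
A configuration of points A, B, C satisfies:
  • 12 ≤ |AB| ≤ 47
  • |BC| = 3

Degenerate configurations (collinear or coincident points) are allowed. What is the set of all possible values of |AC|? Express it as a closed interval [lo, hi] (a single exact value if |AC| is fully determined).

|AB| ∈ [12, 47]
|BC| ∈ {3}
|AC| ∈ [9, 50]

|AC| ∈ [9, 50]  (≈ [9.0000, 50.0000])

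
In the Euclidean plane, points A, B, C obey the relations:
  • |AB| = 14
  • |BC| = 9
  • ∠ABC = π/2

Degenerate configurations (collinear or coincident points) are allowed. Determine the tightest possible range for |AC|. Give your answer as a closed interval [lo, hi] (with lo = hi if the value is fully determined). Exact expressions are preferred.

|AB| ∈ {14}
|BC| ∈ {9}
|AC| ∈ {√(277)}

|AC| = √(277)  (≈ 16.6433)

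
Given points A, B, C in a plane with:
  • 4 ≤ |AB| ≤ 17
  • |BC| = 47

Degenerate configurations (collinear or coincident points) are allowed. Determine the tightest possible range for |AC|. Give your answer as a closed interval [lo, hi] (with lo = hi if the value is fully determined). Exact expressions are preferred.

|AC| ∈ [30, 64]  (≈ [30.0000, 64.0000])

|AB| ∈ [4, 17]
|BC| ∈ {47}
|AC| ∈ [30, 64]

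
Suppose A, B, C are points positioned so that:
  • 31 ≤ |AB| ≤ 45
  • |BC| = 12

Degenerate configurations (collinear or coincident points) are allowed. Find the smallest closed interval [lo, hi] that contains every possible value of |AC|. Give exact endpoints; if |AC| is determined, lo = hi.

|AB| ∈ [31, 45]
|BC| ∈ {12}
|AC| ∈ [19, 57]

|AC| ∈ [19, 57]  (≈ [19.0000, 57.0000])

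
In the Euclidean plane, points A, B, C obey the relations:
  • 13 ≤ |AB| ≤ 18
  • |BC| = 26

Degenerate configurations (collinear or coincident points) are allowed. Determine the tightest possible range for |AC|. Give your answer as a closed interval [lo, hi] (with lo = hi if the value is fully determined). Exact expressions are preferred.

|AC| ∈ [8, 44]  (≈ [8.0000, 44.0000])

|AB| ∈ [13, 18]
|BC| ∈ {26}
|AC| ∈ [8, 44]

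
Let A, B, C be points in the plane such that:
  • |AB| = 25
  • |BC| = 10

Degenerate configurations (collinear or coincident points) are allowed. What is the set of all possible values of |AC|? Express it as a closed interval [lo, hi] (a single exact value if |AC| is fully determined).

|AC| ∈ [15, 35]  (≈ [15.0000, 35.0000])

|AB| ∈ {25}
|BC| ∈ {10}
|AC| ∈ [15, 35]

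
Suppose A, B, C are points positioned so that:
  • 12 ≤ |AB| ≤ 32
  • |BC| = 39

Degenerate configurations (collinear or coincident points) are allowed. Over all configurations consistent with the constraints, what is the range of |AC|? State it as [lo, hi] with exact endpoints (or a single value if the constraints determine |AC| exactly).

|AC| ∈ [7, 71]  (≈ [7.0000, 71.0000])

|AB| ∈ [12, 32]
|BC| ∈ {39}
|AC| ∈ [7, 71]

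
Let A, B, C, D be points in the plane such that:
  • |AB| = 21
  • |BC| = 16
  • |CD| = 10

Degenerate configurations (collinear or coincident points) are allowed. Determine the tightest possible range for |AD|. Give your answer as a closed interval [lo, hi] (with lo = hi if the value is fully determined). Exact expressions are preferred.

|AB| ∈ {21}
|BC| ∈ {16}
|CD| ∈ {10}
|AC| ∈ [5, 37]
|BD| ∈ [6, 26]
|AD| ∈ [0, 47]

|AD| ∈ [0, 47]  (≈ [0.0000, 47.0000])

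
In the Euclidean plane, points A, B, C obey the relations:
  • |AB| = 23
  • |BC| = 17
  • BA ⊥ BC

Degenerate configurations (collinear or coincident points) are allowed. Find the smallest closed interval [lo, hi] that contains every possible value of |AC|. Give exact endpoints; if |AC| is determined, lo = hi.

|AC| = √(818)  (≈ 28.6007)

|AB| ∈ {23}
|BC| ∈ {17}
|AC| ∈ {√(818)}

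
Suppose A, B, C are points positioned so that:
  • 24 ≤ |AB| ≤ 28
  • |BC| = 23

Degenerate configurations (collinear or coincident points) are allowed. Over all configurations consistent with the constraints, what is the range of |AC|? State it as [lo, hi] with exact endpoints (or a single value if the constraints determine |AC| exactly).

|AB| ∈ [24, 28]
|BC| ∈ {23}
|AC| ∈ [1, 51]

|AC| ∈ [1, 51]  (≈ [1.0000, 51.0000])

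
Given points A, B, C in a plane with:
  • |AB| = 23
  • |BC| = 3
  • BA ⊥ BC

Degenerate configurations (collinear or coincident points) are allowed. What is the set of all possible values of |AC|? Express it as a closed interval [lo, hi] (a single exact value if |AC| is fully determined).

|AC| = √(538)  (≈ 23.1948)

|AB| ∈ {23}
|BC| ∈ {3}
|AC| ∈ {√(538)}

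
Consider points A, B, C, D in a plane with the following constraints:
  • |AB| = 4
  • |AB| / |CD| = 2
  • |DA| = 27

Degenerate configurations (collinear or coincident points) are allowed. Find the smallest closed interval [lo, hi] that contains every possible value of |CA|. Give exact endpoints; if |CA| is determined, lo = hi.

|AB| ∈ {4}
|AD| ∈ {27}
|CD| ∈ {2}
|BD| ∈ [23, 31]
|AC| ∈ [25, 29]
|BC| ∈ [21, 33]

|CA| ∈ [25, 29]  (≈ [25.0000, 29.0000])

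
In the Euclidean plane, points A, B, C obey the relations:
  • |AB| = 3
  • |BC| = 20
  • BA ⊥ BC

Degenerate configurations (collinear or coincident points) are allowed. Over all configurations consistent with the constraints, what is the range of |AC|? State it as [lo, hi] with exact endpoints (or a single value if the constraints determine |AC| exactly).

|AC| = √(409)  (≈ 20.2237)

|AB| ∈ {3}
|BC| ∈ {20}
|AC| ∈ {√(409)}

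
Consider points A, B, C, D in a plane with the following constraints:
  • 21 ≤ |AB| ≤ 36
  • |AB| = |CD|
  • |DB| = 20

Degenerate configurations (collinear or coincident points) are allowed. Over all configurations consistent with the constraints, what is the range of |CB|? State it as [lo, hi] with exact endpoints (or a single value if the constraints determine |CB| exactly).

|AB| ∈ [21, 36]
|BD| ∈ {20}
|CD| ∈ [21, 36]
|AD| ∈ [1, 56]
|BC| ∈ [1, 56]
|AC| ∈ [0, 92]

|CB| ∈ [1, 56]  (≈ [1.0000, 56.0000])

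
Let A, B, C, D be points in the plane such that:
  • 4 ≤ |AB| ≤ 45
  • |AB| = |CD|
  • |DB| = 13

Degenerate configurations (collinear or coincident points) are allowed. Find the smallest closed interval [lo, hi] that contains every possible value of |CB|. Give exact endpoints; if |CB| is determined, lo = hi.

|AB| ∈ [4, 45]
|BD| ∈ {13}
|CD| ∈ [4, 45]
|AD| ∈ [0, 58]
|BC| ∈ [0, 58]
|AC| ∈ [0, 103]

|CB| ∈ [0, 58]  (≈ [0.0000, 58.0000])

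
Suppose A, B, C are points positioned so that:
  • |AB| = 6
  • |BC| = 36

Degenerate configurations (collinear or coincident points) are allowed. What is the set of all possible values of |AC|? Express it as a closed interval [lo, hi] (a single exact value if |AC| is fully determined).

|AB| ∈ {6}
|BC| ∈ {36}
|AC| ∈ [30, 42]

|AC| ∈ [30, 42]  (≈ [30.0000, 42.0000])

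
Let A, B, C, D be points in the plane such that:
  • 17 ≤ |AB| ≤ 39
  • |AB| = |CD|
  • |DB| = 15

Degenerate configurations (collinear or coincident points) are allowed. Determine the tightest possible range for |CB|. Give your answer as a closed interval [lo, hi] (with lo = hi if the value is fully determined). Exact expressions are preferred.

|CB| ∈ [2, 54]  (≈ [2.0000, 54.0000])

|AB| ∈ [17, 39]
|BD| ∈ {15}
|CD| ∈ [17, 39]
|AD| ∈ [2, 54]
|BC| ∈ [2, 54]
|AC| ∈ [0, 93]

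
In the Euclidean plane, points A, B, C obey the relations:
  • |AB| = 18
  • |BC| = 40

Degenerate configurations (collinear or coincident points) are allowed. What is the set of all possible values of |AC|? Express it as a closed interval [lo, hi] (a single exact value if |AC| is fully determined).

|AB| ∈ {18}
|BC| ∈ {40}
|AC| ∈ [22, 58]

|AC| ∈ [22, 58]  (≈ [22.0000, 58.0000])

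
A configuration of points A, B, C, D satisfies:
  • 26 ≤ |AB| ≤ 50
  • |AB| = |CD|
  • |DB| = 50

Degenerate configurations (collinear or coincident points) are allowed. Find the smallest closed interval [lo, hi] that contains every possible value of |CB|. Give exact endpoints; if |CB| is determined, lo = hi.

|AB| ∈ [26, 50]
|BD| ∈ {50}
|CD| ∈ [26, 50]
|AD| ∈ [0, 100]
|BC| ∈ [0, 100]
|AC| ∈ [0, 150]

|CB| ∈ [0, 100]  (≈ [0.0000, 100.0000])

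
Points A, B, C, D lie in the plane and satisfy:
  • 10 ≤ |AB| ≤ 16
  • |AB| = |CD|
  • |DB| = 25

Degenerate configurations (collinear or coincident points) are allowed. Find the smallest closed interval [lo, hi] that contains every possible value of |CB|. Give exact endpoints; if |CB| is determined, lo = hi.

|AB| ∈ [10, 16]
|BD| ∈ {25}
|CD| ∈ [10, 16]
|AD| ∈ [9, 41]
|BC| ∈ [9, 41]
|AC| ∈ [0, 57]

|CB| ∈ [9, 41]  (≈ [9.0000, 41.0000])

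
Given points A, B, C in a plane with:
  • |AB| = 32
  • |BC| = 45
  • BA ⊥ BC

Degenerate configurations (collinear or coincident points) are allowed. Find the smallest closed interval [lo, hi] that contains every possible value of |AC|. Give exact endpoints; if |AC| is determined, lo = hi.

|AC| = √(3049)  (≈ 55.2178)

|AB| ∈ {32}
|BC| ∈ {45}
|AC| ∈ {√(3049)}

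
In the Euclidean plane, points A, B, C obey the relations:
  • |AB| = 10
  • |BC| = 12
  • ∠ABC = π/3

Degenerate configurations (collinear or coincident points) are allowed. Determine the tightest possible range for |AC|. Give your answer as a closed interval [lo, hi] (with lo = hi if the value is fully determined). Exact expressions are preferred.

|AB| ∈ {10}
|BC| ∈ {12}
|AC| ∈ {2·√(31)}

|AC| = 2·√(31)  (≈ 11.1355)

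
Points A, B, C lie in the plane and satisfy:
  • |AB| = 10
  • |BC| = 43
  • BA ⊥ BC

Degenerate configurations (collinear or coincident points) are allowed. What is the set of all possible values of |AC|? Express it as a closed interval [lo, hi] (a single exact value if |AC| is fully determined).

|AB| ∈ {10}
|BC| ∈ {43}
|AC| ∈ {√(1949)}

|AC| = √(1949)  (≈ 44.1475)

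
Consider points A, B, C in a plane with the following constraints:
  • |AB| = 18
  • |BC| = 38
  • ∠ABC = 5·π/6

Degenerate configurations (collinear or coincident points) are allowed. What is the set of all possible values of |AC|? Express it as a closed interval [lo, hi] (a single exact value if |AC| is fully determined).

|AB| ∈ {18}
|BC| ∈ {38}
|AC| ∈ {2·√(171·√(3) + 442)}

|AC| = 2·√(171·√(3) + 442)  (≈ 54.3390)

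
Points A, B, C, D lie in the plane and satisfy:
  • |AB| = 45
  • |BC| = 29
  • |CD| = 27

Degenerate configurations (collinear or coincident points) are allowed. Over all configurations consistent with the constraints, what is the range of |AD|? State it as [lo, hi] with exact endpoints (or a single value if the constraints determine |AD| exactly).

|AD| ∈ [0, 101]  (≈ [0.0000, 101.0000])

|AB| ∈ {45}
|BC| ∈ {29}
|CD| ∈ {27}
|AC| ∈ [16, 74]
|BD| ∈ [2, 56]
|AD| ∈ [0, 101]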